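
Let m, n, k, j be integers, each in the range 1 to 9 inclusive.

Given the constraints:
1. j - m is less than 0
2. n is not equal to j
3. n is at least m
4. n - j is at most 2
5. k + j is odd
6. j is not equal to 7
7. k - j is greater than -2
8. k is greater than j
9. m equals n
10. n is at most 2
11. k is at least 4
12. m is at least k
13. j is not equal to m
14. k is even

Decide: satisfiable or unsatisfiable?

From constraints 11 and 12: m ≥ k and k ≥ 4, so m ≥ 4. From constraints 3 and 10: m ≤ n and n ≤ 2, so m ≤ 2. But 2 < 4, so no value of m works.

Unsatisfiable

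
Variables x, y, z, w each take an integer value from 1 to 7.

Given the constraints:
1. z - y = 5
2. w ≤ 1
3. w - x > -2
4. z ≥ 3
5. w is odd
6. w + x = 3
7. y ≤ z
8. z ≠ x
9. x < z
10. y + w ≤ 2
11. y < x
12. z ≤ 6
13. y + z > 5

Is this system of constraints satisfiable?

Satisfiable

The assignment x = 2, y = 1, z = 6, w = 1 works:
  constraint 1 holds since z - y = 5.
  constraint 3 holds since w - x = -1.
The rest check out directly.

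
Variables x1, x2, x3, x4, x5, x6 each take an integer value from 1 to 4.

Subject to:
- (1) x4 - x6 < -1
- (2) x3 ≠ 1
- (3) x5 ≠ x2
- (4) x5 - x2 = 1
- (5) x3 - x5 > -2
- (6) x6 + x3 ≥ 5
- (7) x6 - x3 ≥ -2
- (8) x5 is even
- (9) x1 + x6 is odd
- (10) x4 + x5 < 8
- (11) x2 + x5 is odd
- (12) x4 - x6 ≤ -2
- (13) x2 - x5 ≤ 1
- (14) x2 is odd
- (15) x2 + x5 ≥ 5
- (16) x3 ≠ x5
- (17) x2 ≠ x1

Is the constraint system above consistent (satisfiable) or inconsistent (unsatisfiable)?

The assignment x1 = 1, x2 = 3, x3 = 3, x4 = 1, x5 = 4, x6 = 4 works:
  constraint 1 holds since x4 - x6 = -3.
  constraint 4 holds since x5 - x2 = 1.
  constraint 5 holds since x3 - x5 = -1.
The rest check out directly.

Satisfiable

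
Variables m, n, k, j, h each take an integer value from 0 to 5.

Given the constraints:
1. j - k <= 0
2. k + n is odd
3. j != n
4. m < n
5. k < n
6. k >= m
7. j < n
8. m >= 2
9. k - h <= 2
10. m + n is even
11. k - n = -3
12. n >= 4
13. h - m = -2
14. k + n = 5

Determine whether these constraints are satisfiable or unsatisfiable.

Unsatisfiable

From constraints 6 and 8: k ≥ m ≥ 2. From constraint 12: n ≥ 4. Hence k + n ≥ 6. But constraint 14 requires k + n = 5, and 5 < 6. Contradiction.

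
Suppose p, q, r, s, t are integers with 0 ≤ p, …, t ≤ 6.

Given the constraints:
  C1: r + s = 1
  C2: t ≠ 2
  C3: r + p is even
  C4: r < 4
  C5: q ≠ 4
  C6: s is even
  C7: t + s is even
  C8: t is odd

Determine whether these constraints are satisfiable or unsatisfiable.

Constraint 8 makes t odd and constraint 6 makes s even, so t + s must be odd. Constraint 7 says t + s is even — contradiction.

Unsatisfiable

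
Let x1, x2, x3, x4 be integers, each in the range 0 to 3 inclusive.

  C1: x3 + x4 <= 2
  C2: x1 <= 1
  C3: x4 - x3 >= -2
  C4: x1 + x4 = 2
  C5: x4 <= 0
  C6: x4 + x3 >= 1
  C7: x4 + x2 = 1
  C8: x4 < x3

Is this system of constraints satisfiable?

Unsatisfiable

From constraint 2: x1 ≤ 1. From constraint 5: x4 ≤ 0. Hence x1 + x4 ≤ 1. But constraint 4 requires x1 + x4 = 2, and 2 > 1. Contradiction.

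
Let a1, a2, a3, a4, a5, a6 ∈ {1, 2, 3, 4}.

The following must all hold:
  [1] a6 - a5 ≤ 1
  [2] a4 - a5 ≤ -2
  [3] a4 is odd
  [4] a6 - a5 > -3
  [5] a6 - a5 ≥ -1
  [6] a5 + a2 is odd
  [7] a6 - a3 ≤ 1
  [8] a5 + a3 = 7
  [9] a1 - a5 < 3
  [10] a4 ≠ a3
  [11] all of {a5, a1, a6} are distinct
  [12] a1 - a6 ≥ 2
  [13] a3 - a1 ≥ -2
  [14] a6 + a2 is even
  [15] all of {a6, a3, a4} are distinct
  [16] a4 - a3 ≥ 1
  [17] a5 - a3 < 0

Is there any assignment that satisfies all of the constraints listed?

Constraints 2, 5, 12, 13, and 16 give a3 − a1 ≥ -2, a1 − a6 ≥ 2, a6 − a5 ≥ -1, a5 − a4 ≥ 2, a4 − a3 ≥ 1.
Adding all 5 inequalities: the left sides telescope to 0, and the right sides sum to (-2) + 2 + (-1) + 2 + 1 = 2. So 0 ≥ 2, which is false.

Unsatisfiable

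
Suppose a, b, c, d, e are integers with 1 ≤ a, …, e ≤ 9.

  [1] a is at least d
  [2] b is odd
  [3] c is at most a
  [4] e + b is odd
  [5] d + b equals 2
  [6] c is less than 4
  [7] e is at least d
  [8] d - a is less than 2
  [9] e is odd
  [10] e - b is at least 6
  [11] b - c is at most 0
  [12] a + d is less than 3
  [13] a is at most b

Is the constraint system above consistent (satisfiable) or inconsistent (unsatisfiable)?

Unsatisfiable

Constraint 9 makes e odd and constraint 2 makes b odd, so e + b must be even. Constraint 4 says e + b is odd — contradiction.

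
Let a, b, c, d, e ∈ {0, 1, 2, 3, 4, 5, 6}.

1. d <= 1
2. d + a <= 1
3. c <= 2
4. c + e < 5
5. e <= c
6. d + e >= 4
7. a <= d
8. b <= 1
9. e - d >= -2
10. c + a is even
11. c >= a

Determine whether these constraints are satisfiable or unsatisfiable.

From constraint 1: d ≤ 1. From constraints 3 and 5: e ≤ c ≤ 2. Hence d + e ≤ 3. But constraint 6 requires d + e ≥ 4, and 4 > 3. Contradiction.

Unsatisfiable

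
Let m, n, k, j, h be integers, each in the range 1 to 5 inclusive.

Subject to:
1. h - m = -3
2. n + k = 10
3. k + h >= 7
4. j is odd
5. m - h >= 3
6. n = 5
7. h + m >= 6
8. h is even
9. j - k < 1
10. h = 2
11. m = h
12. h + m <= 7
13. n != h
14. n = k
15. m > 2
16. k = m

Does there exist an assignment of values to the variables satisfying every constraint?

Constraint 6 fixes n = 5 and constraint 10 fixes h = 2. Constraints 11, 14, and 16 give n = k = m = h, so n = h. But 5 ≠ 2 — contradiction.

Unsatisfiable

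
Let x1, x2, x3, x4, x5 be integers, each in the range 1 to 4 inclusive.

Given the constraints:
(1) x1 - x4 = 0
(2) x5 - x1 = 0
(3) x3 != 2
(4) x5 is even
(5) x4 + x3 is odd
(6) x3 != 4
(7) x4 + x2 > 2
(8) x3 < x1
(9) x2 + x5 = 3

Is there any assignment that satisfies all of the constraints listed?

Satisfiable

Setting (x1, x2, x3, x4, x5) = (2, 1, 1, 2, 2) satisfies everything: constraint 1: x1 - x4 = 0; constraint 2: x5 - x1 = 0; constraint 7: x4 + x2 = 3, and the others follow.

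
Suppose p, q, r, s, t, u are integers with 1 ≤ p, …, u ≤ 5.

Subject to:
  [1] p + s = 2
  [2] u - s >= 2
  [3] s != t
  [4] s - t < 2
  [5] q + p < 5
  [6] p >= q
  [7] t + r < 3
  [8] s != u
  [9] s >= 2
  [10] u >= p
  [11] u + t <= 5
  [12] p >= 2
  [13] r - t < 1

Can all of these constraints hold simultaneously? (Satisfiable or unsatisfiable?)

From constraint 12: p ≥ 2. From constraint 9: s ≥ 2. Hence p + s ≥ 4. But constraint 1 requires p + s = 2, and 2 < 4. Contradiction.

Unsatisfiable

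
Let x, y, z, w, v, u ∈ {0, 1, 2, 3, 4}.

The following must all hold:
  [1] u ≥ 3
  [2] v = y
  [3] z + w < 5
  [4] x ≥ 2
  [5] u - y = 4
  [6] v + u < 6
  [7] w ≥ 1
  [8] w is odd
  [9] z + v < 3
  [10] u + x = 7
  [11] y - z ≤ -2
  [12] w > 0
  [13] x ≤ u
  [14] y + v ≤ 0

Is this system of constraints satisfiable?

Satisfiable

Try x = 3, y = 0, z = 2, w = 1, v = 0, u = 4.
Check constraint 3: z + w = 3; constraint 5: u - y = 4; constraint 6: v + u = 4. The remaining constraints are straightforward to verify.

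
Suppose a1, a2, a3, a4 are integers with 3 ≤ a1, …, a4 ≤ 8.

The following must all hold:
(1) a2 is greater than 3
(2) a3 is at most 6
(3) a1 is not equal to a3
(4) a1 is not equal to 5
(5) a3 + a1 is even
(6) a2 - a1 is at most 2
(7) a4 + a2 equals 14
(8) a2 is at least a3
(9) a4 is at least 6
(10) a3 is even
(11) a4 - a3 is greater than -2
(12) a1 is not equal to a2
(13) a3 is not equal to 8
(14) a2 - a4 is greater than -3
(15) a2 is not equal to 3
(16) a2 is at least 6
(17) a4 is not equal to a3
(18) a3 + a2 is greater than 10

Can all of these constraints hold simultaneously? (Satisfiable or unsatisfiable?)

Try a1 = 8, a2 = 7, a3 = 6, a4 = 7.
Check constraint 6: a2 - a1 = -1; constraint 7: a4 + a2 = 14; constraint 11: a4 - a3 = 1. The remaining constraints are straightforward to verify.

Satisfiable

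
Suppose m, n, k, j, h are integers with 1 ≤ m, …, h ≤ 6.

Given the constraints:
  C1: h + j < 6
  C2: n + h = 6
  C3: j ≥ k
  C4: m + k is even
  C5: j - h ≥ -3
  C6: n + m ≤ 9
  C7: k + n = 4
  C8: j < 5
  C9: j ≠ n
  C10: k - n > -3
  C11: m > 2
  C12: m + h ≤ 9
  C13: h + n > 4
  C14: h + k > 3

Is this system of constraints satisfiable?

Satisfiable

Setting (m, n, k, j, h) = (5, 3, 1, 1, 3) satisfies everything: constraint 1: h + j = 4; constraint 2: n + h = 6; constraint 5: j - h = -2, and the others follow.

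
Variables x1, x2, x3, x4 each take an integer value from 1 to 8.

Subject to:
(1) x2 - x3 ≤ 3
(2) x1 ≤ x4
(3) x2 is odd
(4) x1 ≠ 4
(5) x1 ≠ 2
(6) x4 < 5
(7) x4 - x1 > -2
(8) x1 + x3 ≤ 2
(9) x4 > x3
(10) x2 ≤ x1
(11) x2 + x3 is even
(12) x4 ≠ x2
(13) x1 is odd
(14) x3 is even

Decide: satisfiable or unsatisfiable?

Unsatisfiable

Constraint 3 makes x2 odd and constraint 14 makes x3 even, so x2 + x3 must be odd. Constraint 11 says x2 + x3 is even — contradiction.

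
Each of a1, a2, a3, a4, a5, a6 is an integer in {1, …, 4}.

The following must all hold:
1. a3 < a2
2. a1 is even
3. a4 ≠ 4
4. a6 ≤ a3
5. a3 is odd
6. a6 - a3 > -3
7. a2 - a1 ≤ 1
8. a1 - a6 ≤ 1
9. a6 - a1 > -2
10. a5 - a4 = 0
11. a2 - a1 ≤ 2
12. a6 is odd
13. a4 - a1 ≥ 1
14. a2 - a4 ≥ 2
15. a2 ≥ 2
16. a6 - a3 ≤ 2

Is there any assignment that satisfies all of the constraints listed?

Constraints 7, 13, and 14 give a4 − a1 ≥ 1, a1 − a2 ≥ -1, a2 − a4 ≥ 2.
Adding all 3 inequalities: the left sides telescope to 0, and the right sides sum to 1 + (-1) + 2 = 2. So 0 ≥ 2, which is false.

Unsatisfiable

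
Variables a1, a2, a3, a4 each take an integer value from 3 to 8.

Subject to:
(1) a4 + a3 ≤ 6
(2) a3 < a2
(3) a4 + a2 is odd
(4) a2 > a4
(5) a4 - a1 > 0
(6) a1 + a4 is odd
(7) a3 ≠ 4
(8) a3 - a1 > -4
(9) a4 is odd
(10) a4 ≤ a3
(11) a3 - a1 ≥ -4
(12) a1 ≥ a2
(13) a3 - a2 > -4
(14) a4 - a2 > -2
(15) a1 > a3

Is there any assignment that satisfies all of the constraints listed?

Unsatisfiable

Constraints 2, 5, 10, and 12 give a4 ≤ a3, a3 < a2, a2 ≤ a1, a1 < a4. Chaining: a4 ≤ a3 < a2 ≤ a1 < a4, which forces a4 < a4 — impossible.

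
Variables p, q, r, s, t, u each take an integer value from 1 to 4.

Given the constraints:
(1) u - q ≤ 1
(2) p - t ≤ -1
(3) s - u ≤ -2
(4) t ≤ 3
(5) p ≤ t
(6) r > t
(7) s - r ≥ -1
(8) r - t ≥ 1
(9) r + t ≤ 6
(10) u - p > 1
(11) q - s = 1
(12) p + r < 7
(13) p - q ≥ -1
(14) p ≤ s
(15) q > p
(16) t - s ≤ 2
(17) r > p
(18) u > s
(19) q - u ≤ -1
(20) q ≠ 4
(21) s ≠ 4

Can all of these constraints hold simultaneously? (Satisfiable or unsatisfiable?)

Unsatisfiable

Constraints 1, 2, 3, 7, 8, and 13 give r − t ≥ 1, t − p ≥ 1, p − q ≥ -1, q − u ≥ -1, u − s ≥ 2, s − r ≥ -1.
Adding all 6 inequalities: the left sides telescope to 0, and the right sides sum to 1 + 1 + (-1) + (-1) + 2 + (-1) = 1. So 0 ≥ 1, which is false.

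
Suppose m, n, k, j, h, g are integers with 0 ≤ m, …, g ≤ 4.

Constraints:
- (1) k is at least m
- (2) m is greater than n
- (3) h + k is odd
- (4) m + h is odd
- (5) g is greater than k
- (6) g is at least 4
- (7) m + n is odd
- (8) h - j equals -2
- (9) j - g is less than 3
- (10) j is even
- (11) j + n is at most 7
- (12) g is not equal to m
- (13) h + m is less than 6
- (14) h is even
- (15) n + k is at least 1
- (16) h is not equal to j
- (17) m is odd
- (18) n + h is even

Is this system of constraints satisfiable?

Take m = 1, n = 0, k = 1, j = 4, h = 2, g = 4. Then constraint 8: h - j = -2; constraint 9: j - g = 0, and every other listed constraint is also met.

Satisfiable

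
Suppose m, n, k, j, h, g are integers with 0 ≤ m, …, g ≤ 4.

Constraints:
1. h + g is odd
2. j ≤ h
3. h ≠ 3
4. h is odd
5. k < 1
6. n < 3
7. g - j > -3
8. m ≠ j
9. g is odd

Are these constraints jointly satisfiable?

Unsatisfiable

Constraint 4 makes h odd and constraint 9 makes g odd, so h + g must be even. Constraint 1 says h + g is odd — contradiction.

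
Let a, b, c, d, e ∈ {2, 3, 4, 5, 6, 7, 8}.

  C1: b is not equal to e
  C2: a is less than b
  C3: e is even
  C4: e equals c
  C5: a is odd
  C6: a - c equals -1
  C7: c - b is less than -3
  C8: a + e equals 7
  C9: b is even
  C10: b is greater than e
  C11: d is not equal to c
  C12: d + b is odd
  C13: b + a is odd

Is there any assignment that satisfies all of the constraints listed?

Setting (a, b, c, d, e) = (3, 8, 4, 3, 4) satisfies everything: constraint 6: a - c = -1; constraint 7: c - b = -4; constraint 8: a + e = 7, and the others follow.

Satisfiable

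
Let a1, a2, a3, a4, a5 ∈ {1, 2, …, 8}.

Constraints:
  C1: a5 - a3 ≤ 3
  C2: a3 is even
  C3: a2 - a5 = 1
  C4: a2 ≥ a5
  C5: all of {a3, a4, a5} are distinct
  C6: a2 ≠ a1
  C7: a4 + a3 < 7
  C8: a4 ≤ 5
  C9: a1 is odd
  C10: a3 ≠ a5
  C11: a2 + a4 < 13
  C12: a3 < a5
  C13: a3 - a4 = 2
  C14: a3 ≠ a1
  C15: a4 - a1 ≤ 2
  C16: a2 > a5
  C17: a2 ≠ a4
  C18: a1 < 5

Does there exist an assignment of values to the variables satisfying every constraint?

Satisfiable

Try a1 = 3, a2 = 8, a3 = 4, a4 = 2, a5 = 7.
Check constraint 1: a5 - a3 = 3; constraint 3: a2 - a5 = 1; constraint 7: a4 + a3 = 6. The remaining constraints are straightforward to verify.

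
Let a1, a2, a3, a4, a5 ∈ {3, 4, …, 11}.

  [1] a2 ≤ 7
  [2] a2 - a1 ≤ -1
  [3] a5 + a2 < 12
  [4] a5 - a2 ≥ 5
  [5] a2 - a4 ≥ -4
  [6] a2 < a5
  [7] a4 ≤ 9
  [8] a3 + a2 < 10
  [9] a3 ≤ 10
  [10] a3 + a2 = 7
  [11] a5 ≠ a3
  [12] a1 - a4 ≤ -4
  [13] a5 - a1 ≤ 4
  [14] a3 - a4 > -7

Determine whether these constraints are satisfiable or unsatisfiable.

Constraints 4, 5, 12, and 13 give a4 − a1 ≥ 4, a1 − a5 ≥ -4, a5 − a2 ≥ 5, a2 − a4 ≥ -4.
Adding all 4 inequalities: the left sides telescope to 0, and the right sides sum to 4 + (-4) + 5 + (-4) = 1. So 0 ≥ 1, which is false.

Unsatisfiable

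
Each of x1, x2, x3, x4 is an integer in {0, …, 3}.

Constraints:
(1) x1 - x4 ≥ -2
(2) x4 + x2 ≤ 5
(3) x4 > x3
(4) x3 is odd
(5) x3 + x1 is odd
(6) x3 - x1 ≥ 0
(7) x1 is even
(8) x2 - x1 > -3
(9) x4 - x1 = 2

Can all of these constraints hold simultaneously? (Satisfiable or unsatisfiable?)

Satisfiable

Setting (x1, x2, x3, x4) = (0, 0, 1, 2) satisfies everything: constraint 1: x1 - x4 = -2; constraint 2: x4 + x2 = 2, and the others follow.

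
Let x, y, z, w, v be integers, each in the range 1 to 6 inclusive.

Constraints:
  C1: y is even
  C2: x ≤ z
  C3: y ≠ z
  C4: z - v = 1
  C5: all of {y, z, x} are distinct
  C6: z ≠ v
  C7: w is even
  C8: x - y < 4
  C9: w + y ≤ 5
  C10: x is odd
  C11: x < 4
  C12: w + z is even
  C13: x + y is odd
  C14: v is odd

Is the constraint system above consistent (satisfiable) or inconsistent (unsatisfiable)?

Satisfiable

The assignment x = 3, y = 2, z = 4, w = 2, v = 3 works:
  constraint 4 holds since z - v = 1.
  constraint 8 holds since x - y = 1.
  constraint 9 holds since w + y = 4.
The rest check out directly.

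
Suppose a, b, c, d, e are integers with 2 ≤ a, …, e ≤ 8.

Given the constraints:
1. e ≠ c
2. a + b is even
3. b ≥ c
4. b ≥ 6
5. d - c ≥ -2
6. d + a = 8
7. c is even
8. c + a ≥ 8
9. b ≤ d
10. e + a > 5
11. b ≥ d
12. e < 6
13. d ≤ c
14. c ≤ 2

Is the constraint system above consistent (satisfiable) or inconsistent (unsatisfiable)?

Unsatisfiable

From constraints 4 and 9: d ≥ b and b ≥ 6, so d ≥ 6. From constraints 13 and 14: d ≤ c and c ≤ 2, so d ≤ 2. But 2 < 6, so no value of d works.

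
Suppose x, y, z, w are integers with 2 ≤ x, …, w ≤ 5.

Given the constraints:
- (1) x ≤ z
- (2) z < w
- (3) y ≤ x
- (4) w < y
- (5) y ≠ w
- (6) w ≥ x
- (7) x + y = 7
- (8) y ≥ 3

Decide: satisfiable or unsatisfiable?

Unsatisfiable

Constraints 1, 2, 3, and 4 give w < y, y ≤ x, x ≤ z, z < w. Chaining: w < y ≤ x ≤ z < w, which forces w < w — impossible.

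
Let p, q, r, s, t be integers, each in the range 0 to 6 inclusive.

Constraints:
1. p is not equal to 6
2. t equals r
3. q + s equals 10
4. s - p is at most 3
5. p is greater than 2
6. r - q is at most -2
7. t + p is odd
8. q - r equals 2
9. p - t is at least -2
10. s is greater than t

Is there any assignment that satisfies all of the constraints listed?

Setting (p, q, r, s, t) = (3, 4, 2, 6, 2) satisfies everything: constraint 3: q + s = 10; constraint 4: s - p = 3; constraint 6: r - q = -2, and the others follow.

Satisfiable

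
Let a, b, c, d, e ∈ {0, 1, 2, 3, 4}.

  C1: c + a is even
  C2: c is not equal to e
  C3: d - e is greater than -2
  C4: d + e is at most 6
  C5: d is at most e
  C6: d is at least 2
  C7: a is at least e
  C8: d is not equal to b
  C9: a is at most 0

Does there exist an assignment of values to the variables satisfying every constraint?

From constraints 5 and 6: e ≥ d and d ≥ 2, so e ≥ 2. From constraints 7 and 9: e ≤ a and a ≤ 0, so e ≤ 0. But 0 < 2, so no value of e works.

Unsatisfiable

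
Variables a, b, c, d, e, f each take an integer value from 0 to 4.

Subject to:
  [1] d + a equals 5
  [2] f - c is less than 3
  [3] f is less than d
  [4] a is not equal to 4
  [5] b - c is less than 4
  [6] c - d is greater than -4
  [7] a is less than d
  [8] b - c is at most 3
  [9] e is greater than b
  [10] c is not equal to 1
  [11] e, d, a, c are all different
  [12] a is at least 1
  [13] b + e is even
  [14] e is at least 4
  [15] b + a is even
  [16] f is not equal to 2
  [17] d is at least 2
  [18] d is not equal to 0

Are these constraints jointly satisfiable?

Satisfiable

Take a = 2, b = 2, c = 0, d = 3, e = 4, f = 0. Then constraint 1: d + a = 5; constraint 2: f - c = 0; constraint 5: b - c = 2, and every other listed constraint is also met.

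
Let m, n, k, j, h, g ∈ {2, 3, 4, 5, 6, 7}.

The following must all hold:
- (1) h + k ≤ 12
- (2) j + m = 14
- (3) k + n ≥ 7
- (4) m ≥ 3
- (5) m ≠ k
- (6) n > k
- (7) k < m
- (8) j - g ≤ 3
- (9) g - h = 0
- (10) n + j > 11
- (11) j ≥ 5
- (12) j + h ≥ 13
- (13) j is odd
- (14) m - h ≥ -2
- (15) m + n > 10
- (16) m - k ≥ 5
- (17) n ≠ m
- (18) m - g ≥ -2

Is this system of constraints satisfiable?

The assignment m = 7, n = 6, k = 2, j = 7, h = 7, g = 7 works:
  constraint 1 holds since h + k = 9.
  constraint 2 holds since j + m = 14.
The rest check out directly.

Satisfiable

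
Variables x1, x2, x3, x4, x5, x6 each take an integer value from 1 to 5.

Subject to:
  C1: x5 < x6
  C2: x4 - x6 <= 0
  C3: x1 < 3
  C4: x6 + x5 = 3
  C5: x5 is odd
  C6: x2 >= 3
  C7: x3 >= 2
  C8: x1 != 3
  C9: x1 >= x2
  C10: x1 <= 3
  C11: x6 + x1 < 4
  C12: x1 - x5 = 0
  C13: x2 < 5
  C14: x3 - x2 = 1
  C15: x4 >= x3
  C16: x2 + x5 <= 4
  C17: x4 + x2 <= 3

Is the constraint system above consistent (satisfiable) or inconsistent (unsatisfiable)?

Unsatisfiable

From constraints 7 and 15: x4 ≥ x3 ≥ 2. From constraint 6: x2 ≥ 3. Hence x4 + x2 ≥ 5. But constraint 17 requires x4 + x2 ≤ 3, and 3 < 5. Contradiction.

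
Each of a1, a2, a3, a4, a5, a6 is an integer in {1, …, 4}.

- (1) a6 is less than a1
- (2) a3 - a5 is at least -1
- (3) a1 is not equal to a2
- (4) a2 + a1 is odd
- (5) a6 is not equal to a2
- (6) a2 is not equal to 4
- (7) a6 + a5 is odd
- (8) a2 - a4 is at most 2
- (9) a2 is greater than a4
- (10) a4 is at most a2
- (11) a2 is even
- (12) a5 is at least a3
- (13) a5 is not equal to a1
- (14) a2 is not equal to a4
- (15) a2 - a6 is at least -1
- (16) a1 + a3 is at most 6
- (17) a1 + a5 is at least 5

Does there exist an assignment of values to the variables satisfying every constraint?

Try a1 = 3, a2 = 2, a3 = 1, a4 = 1, a5 = 2, a6 = 1.
Check constraint 2: a3 - a5 = -1; constraint 8: a2 - a4 = 1; constraint 15: a2 - a6 = 1. The remaining constraints are straightforward to verify.

Satisfiable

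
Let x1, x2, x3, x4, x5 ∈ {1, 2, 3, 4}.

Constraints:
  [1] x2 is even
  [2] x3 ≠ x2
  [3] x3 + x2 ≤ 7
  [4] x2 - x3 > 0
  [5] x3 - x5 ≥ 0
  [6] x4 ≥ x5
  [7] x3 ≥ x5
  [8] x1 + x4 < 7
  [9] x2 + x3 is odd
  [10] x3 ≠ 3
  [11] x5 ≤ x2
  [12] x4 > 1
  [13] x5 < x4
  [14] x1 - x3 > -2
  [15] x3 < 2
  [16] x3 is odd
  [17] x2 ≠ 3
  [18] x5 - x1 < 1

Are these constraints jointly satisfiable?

Satisfiable

One satisfying assignment is x1 = 2, x2 = 4, x3 = 1, x4 = 4, x5 = 1.
For the less obvious constraints — constraint 3: x3 + x2 = 5; constraint 4: x2 - x3 = 3 — and the others hold by inspection.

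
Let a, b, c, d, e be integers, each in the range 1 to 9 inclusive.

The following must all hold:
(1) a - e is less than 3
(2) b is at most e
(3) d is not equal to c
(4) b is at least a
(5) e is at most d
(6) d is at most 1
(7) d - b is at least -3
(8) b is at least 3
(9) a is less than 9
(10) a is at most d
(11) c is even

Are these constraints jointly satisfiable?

Unsatisfiable

From constraints 2 and 8: e ≥ b and b ≥ 3, so e ≥ 3. From constraints 5 and 6: e ≤ d and d ≤ 1, so e ≤ 1. But 1 < 3, so no value of e works.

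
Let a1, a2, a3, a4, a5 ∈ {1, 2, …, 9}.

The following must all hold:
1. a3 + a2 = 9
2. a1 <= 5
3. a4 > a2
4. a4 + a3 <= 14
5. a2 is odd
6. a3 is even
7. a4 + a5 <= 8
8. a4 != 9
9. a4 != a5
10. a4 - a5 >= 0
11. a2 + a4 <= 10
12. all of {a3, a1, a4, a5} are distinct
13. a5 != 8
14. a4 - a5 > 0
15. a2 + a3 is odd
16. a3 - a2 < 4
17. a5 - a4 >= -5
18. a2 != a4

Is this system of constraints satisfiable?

Take a1 = 2, a2 = 3, a3 = 6, a4 = 5, a5 = 3. Then constraint 1: a3 + a2 = 9; constraint 4: a4 + a3 = 11, and every other listed constraint is also met.

Satisfiable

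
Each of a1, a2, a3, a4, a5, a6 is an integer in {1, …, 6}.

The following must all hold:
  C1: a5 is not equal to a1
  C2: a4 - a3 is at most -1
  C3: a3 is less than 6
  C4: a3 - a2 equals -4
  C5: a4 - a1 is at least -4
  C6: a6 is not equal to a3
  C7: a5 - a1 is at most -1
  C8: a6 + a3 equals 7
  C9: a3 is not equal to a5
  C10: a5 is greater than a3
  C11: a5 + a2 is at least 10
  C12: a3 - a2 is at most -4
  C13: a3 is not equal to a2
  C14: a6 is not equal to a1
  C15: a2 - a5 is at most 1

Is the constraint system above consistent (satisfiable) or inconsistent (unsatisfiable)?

Constraints 2, 5, 7, 12, and 15 give a1 − a5 ≥ 1, a5 − a2 ≥ -1, a2 − a3 ≥ 4, a3 − a4 ≥ 1, a4 − a1 ≥ -4.
Adding all 5 inequalities: the left sides telescope to 0, and the right sides sum to 1 + (-1) + 4 + 1 + (-4) = 1. So 0 ≥ 1, which is false.

Unsatisfiable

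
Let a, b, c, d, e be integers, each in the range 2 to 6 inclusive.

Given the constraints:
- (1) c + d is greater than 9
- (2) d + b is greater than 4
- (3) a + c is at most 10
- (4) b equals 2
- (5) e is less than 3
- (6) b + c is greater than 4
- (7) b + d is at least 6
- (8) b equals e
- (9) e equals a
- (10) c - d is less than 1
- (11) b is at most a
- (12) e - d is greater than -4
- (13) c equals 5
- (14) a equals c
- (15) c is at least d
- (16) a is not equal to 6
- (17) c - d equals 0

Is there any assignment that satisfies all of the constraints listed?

Constraint 4 fixes b = 2 and constraint 13 fixes c = 5. Constraints 8, 9, and 14 give b = e = a = c, so b = c. But 2 ≠ 5 — contradiction.

Unsatisfiable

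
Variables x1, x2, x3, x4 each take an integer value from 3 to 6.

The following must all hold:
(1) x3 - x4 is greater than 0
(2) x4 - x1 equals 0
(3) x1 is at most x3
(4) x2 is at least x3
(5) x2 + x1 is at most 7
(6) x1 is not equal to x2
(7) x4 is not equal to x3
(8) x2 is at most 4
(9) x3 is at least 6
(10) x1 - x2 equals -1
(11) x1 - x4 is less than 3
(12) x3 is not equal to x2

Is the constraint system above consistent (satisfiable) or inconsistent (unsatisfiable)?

From constraint 9: x3 ≥ 6. From constraints 4 and 8: x3 ≤ x2 and x2 ≤ 4, so x3 ≤ 4. But 4 < 6, so no value of x3 works.

Unsatisfiable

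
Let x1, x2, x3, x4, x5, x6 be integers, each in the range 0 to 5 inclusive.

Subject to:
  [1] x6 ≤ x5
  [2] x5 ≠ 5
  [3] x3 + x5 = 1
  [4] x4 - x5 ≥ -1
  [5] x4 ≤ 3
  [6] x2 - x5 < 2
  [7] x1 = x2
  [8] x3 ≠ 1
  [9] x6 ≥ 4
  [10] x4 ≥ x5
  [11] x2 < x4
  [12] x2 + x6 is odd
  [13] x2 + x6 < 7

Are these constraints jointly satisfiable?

Unsatisfiable

From constraints 1 and 9: x5 ≥ x6 and x6 ≥ 4, so x5 ≥ 4. From constraints 5 and 10: x5 ≤ x4 and x4 ≤ 3, so x5 ≤ 3. But 3 < 4, so no value of x5 works.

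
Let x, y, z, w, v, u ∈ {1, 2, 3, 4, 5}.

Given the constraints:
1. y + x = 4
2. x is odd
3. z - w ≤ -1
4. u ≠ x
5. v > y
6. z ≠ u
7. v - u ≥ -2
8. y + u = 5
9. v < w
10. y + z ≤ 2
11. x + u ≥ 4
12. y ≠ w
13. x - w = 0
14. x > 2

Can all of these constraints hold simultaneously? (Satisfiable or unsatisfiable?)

Satisfiable

One satisfying assignment is x = 3, y = 1, z = 1, w = 3, v = 2, u = 4.
For the less obvious constraints — constraint 1: y + x = 4; constraint 3: z - w = -2; constraint 7: v - u = -2 — and the others hold by inspection.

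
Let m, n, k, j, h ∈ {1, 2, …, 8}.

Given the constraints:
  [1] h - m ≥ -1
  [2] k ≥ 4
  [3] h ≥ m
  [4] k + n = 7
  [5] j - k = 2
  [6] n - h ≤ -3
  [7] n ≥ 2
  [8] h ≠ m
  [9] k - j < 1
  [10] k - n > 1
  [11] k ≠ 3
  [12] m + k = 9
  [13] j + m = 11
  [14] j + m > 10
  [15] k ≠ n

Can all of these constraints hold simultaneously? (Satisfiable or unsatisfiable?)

Try m = 4, n = 2, k = 5, j = 7, h = 5.
Check constraint 1: h - m = 1; constraint 4: k + n = 7. The remaining constraints are straightforward to verify.

Satisfiable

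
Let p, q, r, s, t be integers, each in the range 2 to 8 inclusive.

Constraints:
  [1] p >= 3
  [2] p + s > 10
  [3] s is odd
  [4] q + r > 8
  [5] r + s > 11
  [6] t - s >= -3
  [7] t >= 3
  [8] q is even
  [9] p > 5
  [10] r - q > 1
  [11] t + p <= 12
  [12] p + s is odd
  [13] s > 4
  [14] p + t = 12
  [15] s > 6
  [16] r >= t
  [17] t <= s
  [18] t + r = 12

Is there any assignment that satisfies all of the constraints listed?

Setting (p, q, r, s, t) = (6, 4, 6, 7, 6) satisfies everything: constraint 2: p + s = 13; constraint 4: q + r = 10; constraint 5: r + s = 13, and the others follow.

Satisfiable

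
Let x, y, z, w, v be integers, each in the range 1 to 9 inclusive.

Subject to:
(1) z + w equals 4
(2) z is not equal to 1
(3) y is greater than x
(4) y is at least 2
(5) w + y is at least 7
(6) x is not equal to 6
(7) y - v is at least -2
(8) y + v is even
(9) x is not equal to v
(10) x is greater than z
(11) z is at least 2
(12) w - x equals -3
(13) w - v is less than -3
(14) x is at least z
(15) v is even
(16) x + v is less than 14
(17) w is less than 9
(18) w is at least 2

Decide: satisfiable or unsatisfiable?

Satisfiable

Try x = 5, y = 8, z = 2, w = 2, v = 8.
Check constraint 1: z + w = 4; constraint 5: w + y = 10; constraint 7: y - v = 0. The remaining constraints are straightforward to verify.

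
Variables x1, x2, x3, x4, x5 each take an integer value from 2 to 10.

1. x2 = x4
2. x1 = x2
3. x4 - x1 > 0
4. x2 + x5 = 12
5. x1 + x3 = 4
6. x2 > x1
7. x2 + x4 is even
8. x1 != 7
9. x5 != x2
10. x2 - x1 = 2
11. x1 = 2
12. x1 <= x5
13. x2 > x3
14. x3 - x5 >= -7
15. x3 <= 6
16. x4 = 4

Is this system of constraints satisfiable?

Constraint 11 fixes x1 = 2 and constraint 16 fixes x4 = 4. Constraints 1 and 2 give x1 = x2 = x4, so x1 = x4. But 2 ≠ 4 — contradiction.

Unsatisfiable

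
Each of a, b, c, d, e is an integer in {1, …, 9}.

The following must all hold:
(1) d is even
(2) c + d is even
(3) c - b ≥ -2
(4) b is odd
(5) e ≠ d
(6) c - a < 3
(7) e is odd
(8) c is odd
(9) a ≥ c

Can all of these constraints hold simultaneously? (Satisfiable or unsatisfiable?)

Constraint 8 makes c odd and constraint 1 makes d even, so c + d must be odd. Constraint 2 says c + d is even — contradiction.

Unsatisfiable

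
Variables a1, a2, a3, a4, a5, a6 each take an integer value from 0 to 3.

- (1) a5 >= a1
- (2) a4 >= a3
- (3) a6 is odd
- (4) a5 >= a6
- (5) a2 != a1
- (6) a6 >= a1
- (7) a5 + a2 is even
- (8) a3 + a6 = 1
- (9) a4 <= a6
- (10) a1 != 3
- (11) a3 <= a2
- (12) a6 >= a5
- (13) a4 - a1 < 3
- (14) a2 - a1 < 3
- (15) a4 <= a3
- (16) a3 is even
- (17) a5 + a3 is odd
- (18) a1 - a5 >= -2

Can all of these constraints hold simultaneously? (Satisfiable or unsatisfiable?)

One satisfying assignment is a1 = 0, a2 = 1, a3 = 0, a4 = 0, a5 = 1, a6 = 1.
For the less obvious constraints — constraint 8: a3 + a6 = 1; constraint 13: a4 - a1 = 0 — and the others hold by inspection.

Satisfiable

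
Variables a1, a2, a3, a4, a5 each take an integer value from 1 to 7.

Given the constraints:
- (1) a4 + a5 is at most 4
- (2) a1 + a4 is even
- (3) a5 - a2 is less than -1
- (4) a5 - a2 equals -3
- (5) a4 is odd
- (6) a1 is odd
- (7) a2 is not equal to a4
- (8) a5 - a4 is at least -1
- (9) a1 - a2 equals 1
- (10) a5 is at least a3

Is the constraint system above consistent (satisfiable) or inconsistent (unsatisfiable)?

Satisfiable

Try a1 = 5, a2 = 4, a3 = 1, a4 = 1, a5 = 1.
Check constraint 1: a4 + a5 = 2; constraint 3: a5 - a2 = -3; constraint 4: a5 - a2 = -3. The remaining constraints are straightforward to verify.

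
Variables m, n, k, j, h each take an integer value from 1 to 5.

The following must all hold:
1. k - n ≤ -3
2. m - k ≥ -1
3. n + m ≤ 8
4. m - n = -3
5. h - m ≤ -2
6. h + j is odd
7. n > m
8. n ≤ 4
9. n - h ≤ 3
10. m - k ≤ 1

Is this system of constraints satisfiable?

Unsatisfiable

Constraints 1, 5, 9, and 10 give m − h ≥ 2, h − n ≥ -3, n − k ≥ 3, k − m ≥ -1.
Adding all 4 inequalities: the left sides telescope to 0, and the right sides sum to 2 + (-3) + 3 + (-1) = 1. So 0 ≥ 1, which is false.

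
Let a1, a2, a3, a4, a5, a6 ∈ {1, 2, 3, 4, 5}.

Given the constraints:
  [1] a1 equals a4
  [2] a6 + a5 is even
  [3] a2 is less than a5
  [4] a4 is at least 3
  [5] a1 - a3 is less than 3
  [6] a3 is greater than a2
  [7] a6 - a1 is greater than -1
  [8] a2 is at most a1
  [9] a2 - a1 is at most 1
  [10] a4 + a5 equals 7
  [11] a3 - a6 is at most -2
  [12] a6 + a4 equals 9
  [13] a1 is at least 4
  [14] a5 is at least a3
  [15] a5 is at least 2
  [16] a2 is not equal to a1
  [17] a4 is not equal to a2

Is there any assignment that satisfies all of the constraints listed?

Satisfiable

Try a1 = 4, a2 = 2, a3 = 3, a4 = 4, a5 = 3, a6 = 5.
Check constraint 5: a1 - a3 = 1; constraint 7: a6 - a1 = 1; constraint 9: a2 - a1 = -2. The remaining constraints are straightforward to verify.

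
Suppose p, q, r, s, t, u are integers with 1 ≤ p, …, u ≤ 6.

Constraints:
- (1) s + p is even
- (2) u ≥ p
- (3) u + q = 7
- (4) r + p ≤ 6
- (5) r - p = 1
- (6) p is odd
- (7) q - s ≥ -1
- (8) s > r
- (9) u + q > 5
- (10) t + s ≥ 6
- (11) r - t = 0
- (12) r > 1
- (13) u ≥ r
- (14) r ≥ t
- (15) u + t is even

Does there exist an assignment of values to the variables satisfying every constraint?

Satisfiable

Take p = 1, q = 5, r = 2, s = 5, t = 2, u = 2. Then constraint 3: u + q = 7; constraint 4: r + p = 3; constraint 5: r - p = 1, and every other listed constraint is also met.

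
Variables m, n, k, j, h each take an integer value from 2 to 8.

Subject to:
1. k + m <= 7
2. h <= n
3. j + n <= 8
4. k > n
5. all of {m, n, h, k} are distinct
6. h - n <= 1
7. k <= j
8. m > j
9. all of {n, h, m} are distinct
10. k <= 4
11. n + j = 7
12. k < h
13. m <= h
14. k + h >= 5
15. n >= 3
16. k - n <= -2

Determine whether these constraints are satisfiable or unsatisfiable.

Constraints 2, 4, 7, 8, and 13 give m ≤ h, h ≤ n, n < k, k ≤ j, j < m. Chaining: m ≤ h ≤ n < k ≤ j < m, which forces m < m — impossible.

Unsatisfiable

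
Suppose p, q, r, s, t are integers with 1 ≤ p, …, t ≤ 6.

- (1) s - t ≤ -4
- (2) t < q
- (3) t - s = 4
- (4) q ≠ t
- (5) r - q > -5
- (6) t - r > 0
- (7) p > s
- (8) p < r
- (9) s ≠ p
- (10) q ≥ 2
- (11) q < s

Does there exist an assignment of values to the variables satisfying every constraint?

Unsatisfiable

Constraints 2, 6, 7, 8, and 11 give r < t, t < q, q < s, s < p, p < r. Chaining: r < t < q < s < p < r, which forces r < r — impossible.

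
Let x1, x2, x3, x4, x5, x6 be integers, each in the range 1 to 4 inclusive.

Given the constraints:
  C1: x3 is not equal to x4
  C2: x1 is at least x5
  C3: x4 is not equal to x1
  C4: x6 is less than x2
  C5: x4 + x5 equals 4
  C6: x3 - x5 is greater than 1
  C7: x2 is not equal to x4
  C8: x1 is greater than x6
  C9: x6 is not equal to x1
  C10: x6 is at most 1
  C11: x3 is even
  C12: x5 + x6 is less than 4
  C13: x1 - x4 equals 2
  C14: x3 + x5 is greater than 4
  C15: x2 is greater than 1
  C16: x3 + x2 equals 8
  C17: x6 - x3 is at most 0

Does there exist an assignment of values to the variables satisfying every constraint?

Satisfiable

The assignment x1 = 4, x2 = 4, x3 = 4, x4 = 2, x5 = 2, x6 = 1 works:
  constraint 5 holds since x4 + x5 = 4.
  constraint 6 holds since x3 - x5 = 2.
  constraint 12 holds since x5 + x6 = 3.
The rest check out directly.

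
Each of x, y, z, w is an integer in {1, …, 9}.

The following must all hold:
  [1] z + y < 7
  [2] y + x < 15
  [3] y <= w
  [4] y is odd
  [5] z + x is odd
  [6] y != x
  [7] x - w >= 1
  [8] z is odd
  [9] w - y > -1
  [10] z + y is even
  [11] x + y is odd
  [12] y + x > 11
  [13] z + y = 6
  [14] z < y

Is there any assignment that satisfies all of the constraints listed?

Satisfiable

Setting (x, y, z, w) = (8, 5, 1, 7) satisfies everything: constraint 1: z + y = 6; constraint 2: y + x = 13; constraint 7: x - w = 1, and the others follow.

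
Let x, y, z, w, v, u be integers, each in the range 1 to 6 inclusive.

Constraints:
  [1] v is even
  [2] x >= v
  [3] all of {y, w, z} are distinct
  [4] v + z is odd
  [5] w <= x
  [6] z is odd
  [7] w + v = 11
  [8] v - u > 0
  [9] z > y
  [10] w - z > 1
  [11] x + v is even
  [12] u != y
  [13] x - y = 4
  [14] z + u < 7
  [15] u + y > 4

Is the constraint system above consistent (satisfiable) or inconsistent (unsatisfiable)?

The assignment x = 6, y = 2, z = 3, w = 5, v = 6, u = 3 works:
  constraint 7 holds since w + v = 11.
  constraint 8 holds since v - u = 3.
  constraint 10 holds since w - z = 2.
The rest check out directly.

Satisfiable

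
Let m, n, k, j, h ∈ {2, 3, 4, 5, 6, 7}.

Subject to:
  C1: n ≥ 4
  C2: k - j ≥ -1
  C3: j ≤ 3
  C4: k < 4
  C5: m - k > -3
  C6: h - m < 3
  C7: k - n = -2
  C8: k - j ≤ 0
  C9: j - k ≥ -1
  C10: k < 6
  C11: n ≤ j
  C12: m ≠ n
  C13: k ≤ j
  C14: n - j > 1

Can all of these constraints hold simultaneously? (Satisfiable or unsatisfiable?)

Unsatisfiable

From constraint 1: n ≥ 4. From constraints 3 and 11: n ≤ j and j ≤ 3, so n ≤ 3. But 3 < 4, so no value of n works.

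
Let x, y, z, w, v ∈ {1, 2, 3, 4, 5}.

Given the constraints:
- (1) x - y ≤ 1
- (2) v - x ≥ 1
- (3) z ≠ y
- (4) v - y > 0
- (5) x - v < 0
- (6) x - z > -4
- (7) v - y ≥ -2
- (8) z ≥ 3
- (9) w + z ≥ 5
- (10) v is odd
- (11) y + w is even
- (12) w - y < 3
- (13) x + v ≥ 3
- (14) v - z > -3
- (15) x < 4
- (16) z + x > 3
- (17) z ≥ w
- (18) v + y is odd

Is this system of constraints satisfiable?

Setting (x, y, z, w, v) = (1, 2, 4, 2, 3) satisfies everything: constraint 1: x - y = -1; constraint 2: v - x = 2, and the others follow.

Satisfiable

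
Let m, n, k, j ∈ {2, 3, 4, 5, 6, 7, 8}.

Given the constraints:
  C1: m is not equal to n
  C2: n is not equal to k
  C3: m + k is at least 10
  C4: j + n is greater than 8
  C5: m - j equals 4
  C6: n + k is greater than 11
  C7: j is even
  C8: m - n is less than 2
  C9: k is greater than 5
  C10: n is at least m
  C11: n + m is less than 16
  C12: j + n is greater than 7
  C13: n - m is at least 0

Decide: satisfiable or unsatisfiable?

Setting (m, n, k, j) = (6, 7, 6, 2) satisfies everything: constraint 3: m + k = 12; constraint 4: j + n = 9, and the others follow.

Satisfiable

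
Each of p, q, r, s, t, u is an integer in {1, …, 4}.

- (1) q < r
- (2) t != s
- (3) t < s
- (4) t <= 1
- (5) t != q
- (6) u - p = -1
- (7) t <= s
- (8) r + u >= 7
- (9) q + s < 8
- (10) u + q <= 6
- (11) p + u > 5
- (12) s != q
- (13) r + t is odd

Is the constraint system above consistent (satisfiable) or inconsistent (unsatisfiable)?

Satisfiable

Try p = 4, q = 3, r = 4, s = 4, t = 1, u = 3.
Check constraint 6: u - p = -1; constraint 8: r + u = 7; constraint 9: q + s = 7. The remaining constraints are straightforward to verify.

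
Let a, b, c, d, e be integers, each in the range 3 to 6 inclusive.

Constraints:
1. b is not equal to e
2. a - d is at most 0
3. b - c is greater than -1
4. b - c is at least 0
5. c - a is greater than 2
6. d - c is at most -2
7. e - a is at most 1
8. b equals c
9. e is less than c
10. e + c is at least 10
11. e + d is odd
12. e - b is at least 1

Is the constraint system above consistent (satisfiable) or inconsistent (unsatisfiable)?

Unsatisfiable

Constraints 2, 4, 6, 7, and 12 give e − b ≥ 1, b − c ≥ 0, c − d ≥ 2, d − a ≥ 0, a − e ≥ -1.
Adding all 5 inequalities: the left sides telescope to 0, and the right sides sum to 1 + 0 + 2 + 0 + (-1) = 2. So 0 ≥ 2, which is false.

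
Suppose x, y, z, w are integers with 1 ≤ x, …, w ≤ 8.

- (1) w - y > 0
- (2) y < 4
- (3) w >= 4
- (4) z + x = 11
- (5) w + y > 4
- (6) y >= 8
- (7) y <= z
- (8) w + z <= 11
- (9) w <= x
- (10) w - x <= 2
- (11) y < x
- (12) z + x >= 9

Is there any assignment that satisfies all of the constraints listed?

From constraints 6 and 7: z ≥ y ≥ 8. From constraints 3 and 9: x ≥ w ≥ 4. Hence z + x ≥ 12. But constraint 4 requires z + x = 11, and 11 < 12. Contradiction.

Unsatisfiable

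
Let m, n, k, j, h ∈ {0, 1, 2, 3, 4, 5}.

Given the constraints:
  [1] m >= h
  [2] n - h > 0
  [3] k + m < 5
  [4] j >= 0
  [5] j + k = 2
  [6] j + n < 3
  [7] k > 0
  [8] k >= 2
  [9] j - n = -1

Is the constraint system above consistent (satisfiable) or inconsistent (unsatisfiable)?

Try m = 0, n = 1, k = 2, j = 0, h = 0.
Check constraint 2: n - h = 1; constraint 3: k + m = 2. The remaining constraints are straightforward to verify.

Satisfiable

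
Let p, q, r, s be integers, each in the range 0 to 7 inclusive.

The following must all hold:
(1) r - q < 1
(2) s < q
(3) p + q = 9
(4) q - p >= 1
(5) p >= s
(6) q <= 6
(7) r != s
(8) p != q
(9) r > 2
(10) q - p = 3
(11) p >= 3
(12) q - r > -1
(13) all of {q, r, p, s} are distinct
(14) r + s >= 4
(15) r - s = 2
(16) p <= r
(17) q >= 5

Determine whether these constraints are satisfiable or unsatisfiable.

Satisfiable

The assignment p = 3, q = 6, r = 4, s = 2 works:
  constraint 1 holds since r - q = -2.
  constraint 3 holds since p + q = 9.
The rest check out directly.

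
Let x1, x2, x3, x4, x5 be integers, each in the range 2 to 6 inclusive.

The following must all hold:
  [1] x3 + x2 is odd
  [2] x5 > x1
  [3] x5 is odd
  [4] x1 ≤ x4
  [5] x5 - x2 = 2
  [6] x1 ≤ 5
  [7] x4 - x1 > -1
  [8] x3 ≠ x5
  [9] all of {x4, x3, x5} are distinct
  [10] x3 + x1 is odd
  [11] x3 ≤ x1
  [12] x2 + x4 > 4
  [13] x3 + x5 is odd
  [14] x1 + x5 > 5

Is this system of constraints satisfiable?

Take x1 = 3, x2 = 3, x3 = 2, x4 = 3, x5 = 5. Then constraint 5: x5 - x2 = 2; constraint 7: x4 - x1 = 0, and every other listed constraint is also met.

Satisfiable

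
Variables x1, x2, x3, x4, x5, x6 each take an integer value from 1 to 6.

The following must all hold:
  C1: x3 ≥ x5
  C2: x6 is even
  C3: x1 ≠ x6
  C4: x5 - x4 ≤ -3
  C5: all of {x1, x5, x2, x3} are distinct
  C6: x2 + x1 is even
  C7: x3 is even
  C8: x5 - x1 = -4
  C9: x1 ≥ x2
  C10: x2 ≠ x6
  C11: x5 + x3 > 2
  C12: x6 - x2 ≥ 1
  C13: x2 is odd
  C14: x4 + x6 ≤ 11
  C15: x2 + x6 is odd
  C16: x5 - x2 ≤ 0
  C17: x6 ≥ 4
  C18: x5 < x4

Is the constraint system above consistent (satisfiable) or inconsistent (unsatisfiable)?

One satisfying assignment is x1 = 5, x2 = 3, x3 = 2, x4 = 6, x5 = 1, x6 = 4.
For the less obvious constraints — constraint 4: x5 - x4 = -5; constraint 8: x5 - x1 = -4; constraint 11: x5 + x3 = 3 — and the others hold by inspection.

Satisfiable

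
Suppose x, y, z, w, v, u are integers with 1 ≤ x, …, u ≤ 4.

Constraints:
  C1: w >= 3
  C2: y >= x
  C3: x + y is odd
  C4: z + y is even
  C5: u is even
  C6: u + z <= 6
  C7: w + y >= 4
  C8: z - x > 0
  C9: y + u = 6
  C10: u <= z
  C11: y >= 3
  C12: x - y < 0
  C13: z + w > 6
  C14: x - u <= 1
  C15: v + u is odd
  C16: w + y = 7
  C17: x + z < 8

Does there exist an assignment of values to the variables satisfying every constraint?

The assignment x = 3, y = 4, z = 4, w = 3, v = 3, u = 2 works:
  constraint 6 holds since u + z = 6.
  constraint 7 holds since w + y = 7.
The rest check out directly.

Satisfiable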